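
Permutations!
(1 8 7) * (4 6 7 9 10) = (1 8 9 10 4 6 7) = [0, 8, 2, 3, 6, 5, 7, 1, 9, 10, 4]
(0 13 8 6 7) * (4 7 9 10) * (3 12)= (0 13 8 6 9 10 4 7)(3 12)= [13, 1, 2, 12, 7, 5, 9, 0, 6, 10, 4, 11, 3, 8]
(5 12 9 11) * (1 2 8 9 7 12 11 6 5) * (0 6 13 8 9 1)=(0 6 5 11)(1 2 9 13 8)(7 12)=[6, 2, 9, 3, 4, 11, 5, 12, 1, 13, 10, 0, 7, 8]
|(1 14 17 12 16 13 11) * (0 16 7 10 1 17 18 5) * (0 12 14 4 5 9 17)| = 12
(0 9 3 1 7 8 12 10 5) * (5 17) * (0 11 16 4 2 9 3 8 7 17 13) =[3, 17, 9, 1, 2, 11, 6, 7, 12, 8, 13, 16, 10, 0, 14, 15, 4, 5] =(0 3 1 17 5 11 16 4 2 9 8 12 10 13)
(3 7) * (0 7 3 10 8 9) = (0 7 10 8 9) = [7, 1, 2, 3, 4, 5, 6, 10, 9, 0, 8]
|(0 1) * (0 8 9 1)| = 3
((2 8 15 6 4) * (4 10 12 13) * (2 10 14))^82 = ((2 8 15 6 14)(4 10 12 13))^82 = (2 15 14 8 6)(4 12)(10 13)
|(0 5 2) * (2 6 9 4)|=|(0 5 6 9 4 2)|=6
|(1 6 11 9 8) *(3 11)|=|(1 6 3 11 9 8)|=6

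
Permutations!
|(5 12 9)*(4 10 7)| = 3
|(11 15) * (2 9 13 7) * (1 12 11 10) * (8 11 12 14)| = |(1 14 8 11 15 10)(2 9 13 7)| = 12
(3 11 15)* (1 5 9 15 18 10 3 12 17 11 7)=(1 5 9 15 12 17 11 18 10 3 7)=[0, 5, 2, 7, 4, 9, 6, 1, 8, 15, 3, 18, 17, 13, 14, 12, 16, 11, 10]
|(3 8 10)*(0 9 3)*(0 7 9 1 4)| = |(0 1 4)(3 8 10 7 9)| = 15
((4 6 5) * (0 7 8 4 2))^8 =(0 7 8 4 6 5 2)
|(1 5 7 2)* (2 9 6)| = 6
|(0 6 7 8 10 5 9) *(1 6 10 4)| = |(0 10 5 9)(1 6 7 8 4)| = 20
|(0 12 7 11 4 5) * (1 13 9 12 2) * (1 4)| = 12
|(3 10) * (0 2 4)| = |(0 2 4)(3 10)| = 6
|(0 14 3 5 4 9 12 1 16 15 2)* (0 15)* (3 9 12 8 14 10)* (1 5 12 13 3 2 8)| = |(0 10 2 15 8 14 9 1 16)(3 12 5 4 13)| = 45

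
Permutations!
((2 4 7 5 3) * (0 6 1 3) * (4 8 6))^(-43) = (0 4 7 5)(1 2 6 3 8)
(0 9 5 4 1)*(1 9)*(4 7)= (0 1)(4 9 5 7)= [1, 0, 2, 3, 9, 7, 6, 4, 8, 5]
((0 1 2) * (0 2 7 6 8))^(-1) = (0 8 6 7 1)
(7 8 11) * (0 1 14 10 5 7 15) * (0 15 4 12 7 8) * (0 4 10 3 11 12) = [1, 14, 2, 11, 0, 8, 6, 4, 12, 9, 5, 10, 7, 13, 3, 15] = (15)(0 1 14 3 11 10 5 8 12 7 4)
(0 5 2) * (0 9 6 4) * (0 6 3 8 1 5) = (1 5 2 9 3 8)(4 6) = [0, 5, 9, 8, 6, 2, 4, 7, 1, 3]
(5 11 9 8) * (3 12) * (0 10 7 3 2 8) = [10, 1, 8, 12, 4, 11, 6, 3, 5, 0, 7, 9, 2] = (0 10 7 3 12 2 8 5 11 9)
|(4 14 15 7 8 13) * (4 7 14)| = |(7 8 13)(14 15)| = 6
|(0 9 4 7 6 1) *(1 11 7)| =12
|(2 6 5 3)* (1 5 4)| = 6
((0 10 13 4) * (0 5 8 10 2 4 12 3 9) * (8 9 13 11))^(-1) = ((0 2 4 5 9)(3 13 12)(8 10 11))^(-1) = (0 9 5 4 2)(3 12 13)(8 11 10)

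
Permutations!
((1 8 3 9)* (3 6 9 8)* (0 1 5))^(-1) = (0 5 9 6 8 3 1)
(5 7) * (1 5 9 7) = (1 5)(7 9) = [0, 5, 2, 3, 4, 1, 6, 9, 8, 7]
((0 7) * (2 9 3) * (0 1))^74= ((0 7 1)(2 9 3))^74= (0 1 7)(2 3 9)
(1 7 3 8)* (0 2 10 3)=(0 2 10 3 8 1 7)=[2, 7, 10, 8, 4, 5, 6, 0, 1, 9, 3]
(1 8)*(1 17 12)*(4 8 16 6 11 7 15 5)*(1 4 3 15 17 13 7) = (1 16 6 11)(3 15 5)(4 8 13 7 17 12) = [0, 16, 2, 15, 8, 3, 11, 17, 13, 9, 10, 1, 4, 7, 14, 5, 6, 12]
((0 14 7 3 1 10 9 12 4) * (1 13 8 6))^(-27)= ((0 14 7 3 13 8 6 1 10 9 12 4))^(-27)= (0 9 6 3)(1 13 14 12)(4 10 8 7)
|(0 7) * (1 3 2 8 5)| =|(0 7)(1 3 2 8 5)| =10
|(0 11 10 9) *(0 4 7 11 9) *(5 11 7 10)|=4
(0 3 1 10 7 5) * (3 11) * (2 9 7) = [11, 10, 9, 1, 4, 0, 6, 5, 8, 7, 2, 3] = (0 11 3 1 10 2 9 7 5)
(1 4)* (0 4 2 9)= (0 4 1 2 9)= [4, 2, 9, 3, 1, 5, 6, 7, 8, 0]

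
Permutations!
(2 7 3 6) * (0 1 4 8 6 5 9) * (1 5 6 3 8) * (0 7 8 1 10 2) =[5, 4, 8, 6, 10, 9, 0, 1, 3, 7, 2] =(0 5 9 7 1 4 10 2 8 3 6)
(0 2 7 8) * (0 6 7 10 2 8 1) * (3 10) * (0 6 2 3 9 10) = [8, 6, 9, 0, 4, 5, 7, 1, 2, 10, 3] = (0 8 2 9 10 3)(1 6 7)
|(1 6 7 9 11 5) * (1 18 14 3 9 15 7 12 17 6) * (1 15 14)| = |(1 15 7 14 3 9 11 5 18)(6 12 17)| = 9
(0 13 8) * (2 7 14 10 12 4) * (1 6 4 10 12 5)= (0 13 8)(1 6 4 2 7 14 12 10 5)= [13, 6, 7, 3, 2, 1, 4, 14, 0, 9, 5, 11, 10, 8, 12]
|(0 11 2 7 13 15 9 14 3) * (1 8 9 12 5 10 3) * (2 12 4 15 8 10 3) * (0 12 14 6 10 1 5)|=42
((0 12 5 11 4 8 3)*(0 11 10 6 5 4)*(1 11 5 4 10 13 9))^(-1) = ((0 12 10 6 4 8 3 5 13 9 1 11))^(-1) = (0 11 1 9 13 5 3 8 4 6 10 12)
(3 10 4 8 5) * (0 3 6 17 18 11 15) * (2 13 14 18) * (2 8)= (0 3 10 4 2 13 14 18 11 15)(5 6 17 8)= [3, 1, 13, 10, 2, 6, 17, 7, 5, 9, 4, 15, 12, 14, 18, 0, 16, 8, 11]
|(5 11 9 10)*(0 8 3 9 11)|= 6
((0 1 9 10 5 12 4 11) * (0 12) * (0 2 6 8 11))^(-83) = (0 2 4 5 12 10 11 9 8 1 6)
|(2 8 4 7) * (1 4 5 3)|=7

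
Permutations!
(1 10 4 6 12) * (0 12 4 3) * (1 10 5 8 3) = [12, 5, 2, 0, 6, 8, 4, 7, 3, 9, 1, 11, 10] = (0 12 10 1 5 8 3)(4 6)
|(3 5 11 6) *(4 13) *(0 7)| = |(0 7)(3 5 11 6)(4 13)| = 4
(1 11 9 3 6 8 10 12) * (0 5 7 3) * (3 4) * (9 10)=(0 5 7 4 3 6 8 9)(1 11 10 12)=[5, 11, 2, 6, 3, 7, 8, 4, 9, 0, 12, 10, 1]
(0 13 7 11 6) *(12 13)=[12, 1, 2, 3, 4, 5, 0, 11, 8, 9, 10, 6, 13, 7]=(0 12 13 7 11 6)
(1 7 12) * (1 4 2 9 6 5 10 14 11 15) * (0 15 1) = (0 15)(1 7 12 4 2 9 6 5 10 14 11) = [15, 7, 9, 3, 2, 10, 5, 12, 8, 6, 14, 1, 4, 13, 11, 0]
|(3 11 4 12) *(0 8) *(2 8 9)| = |(0 9 2 8)(3 11 4 12)| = 4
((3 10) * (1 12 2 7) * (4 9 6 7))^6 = (1 7 6 9 4 2 12)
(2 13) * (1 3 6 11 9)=[0, 3, 13, 6, 4, 5, 11, 7, 8, 1, 10, 9, 12, 2]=(1 3 6 11 9)(2 13)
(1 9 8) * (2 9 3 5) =(1 3 5 2 9 8) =[0, 3, 9, 5, 4, 2, 6, 7, 1, 8]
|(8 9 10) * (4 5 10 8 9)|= |(4 5 10 9 8)|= 5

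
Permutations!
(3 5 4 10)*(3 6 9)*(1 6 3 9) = (1 6)(3 5 4 10) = [0, 6, 2, 5, 10, 4, 1, 7, 8, 9, 3]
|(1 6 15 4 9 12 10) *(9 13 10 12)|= 6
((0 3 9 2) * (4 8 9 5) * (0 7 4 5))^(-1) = (0 3)(2 9 8 4 7)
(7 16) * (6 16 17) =(6 16 7 17) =[0, 1, 2, 3, 4, 5, 16, 17, 8, 9, 10, 11, 12, 13, 14, 15, 7, 6]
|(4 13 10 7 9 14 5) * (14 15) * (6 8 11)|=24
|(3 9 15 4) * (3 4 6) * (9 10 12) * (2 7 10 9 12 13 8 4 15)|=10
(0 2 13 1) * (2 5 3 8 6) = (0 5 3 8 6 2 13 1) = [5, 0, 13, 8, 4, 3, 2, 7, 6, 9, 10, 11, 12, 1]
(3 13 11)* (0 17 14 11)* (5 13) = (0 17 14 11 3 5 13) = [17, 1, 2, 5, 4, 13, 6, 7, 8, 9, 10, 3, 12, 0, 11, 15, 16, 14]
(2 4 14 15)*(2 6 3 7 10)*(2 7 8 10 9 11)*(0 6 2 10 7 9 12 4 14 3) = (0 6)(2 14 15)(3 8 7 12 4)(9 11 10) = [6, 1, 14, 8, 3, 5, 0, 12, 7, 11, 9, 10, 4, 13, 15, 2]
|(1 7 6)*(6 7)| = 2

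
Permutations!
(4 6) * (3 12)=(3 12)(4 6)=[0, 1, 2, 12, 6, 5, 4, 7, 8, 9, 10, 11, 3]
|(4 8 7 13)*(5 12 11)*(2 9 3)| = |(2 9 3)(4 8 7 13)(5 12 11)| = 12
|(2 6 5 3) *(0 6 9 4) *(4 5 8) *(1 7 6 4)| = 4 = |(0 4)(1 7 6 8)(2 9 5 3)|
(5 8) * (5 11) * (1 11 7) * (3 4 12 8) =(1 11 5 3 4 12 8 7) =[0, 11, 2, 4, 12, 3, 6, 1, 7, 9, 10, 5, 8]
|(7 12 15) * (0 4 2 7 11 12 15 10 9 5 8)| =|(0 4 2 7 15 11 12 10 9 5 8)| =11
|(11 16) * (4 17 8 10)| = 4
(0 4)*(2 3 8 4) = (0 2 3 8 4) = [2, 1, 3, 8, 0, 5, 6, 7, 4]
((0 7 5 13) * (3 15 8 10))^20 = (15)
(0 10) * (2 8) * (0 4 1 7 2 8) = (0 10 4 1 7 2) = [10, 7, 0, 3, 1, 5, 6, 2, 8, 9, 4]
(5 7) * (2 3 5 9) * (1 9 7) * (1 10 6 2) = [0, 9, 3, 5, 4, 10, 2, 7, 8, 1, 6] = (1 9)(2 3 5 10 6)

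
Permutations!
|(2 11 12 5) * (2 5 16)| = 4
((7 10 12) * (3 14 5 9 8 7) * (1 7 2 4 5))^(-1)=((1 7 10 12 3 14)(2 4 5 9 8))^(-1)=(1 14 3 12 10 7)(2 8 9 5 4)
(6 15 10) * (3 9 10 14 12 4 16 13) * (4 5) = [0, 1, 2, 9, 16, 4, 15, 7, 8, 10, 6, 11, 5, 3, 12, 14, 13] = (3 9 10 6 15 14 12 5 4 16 13)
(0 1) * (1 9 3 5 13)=(0 9 3 5 13 1)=[9, 0, 2, 5, 4, 13, 6, 7, 8, 3, 10, 11, 12, 1]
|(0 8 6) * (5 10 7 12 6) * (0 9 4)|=9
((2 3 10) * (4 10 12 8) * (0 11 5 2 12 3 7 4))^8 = ((0 11 5 2 7 4 10 12 8))^8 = (0 8 12 10 4 7 2 5 11)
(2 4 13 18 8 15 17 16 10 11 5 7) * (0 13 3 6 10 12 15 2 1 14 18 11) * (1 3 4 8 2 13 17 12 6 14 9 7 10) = [17, 9, 8, 14, 4, 10, 1, 3, 13, 7, 0, 5, 15, 11, 18, 12, 6, 16, 2] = (0 17 16 6 1 9 7 3 14 18 2 8 13 11 5 10)(12 15)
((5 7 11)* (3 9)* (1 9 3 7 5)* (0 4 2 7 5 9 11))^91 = (0 7 2 4)(1 11)(5 9)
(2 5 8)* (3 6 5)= (2 3 6 5 8)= [0, 1, 3, 6, 4, 8, 5, 7, 2]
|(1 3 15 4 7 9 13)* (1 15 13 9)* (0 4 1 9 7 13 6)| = |(0 4 13 15 1 3 6)(7 9)| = 14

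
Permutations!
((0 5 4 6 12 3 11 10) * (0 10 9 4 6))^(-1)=(0 4 9 11 3 12 6 5)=((0 5 6 12 3 11 9 4))^(-1)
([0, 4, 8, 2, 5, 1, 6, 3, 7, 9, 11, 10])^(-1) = (1 5 4)(2 3 7 8)(10 11)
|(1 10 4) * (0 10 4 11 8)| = |(0 10 11 8)(1 4)| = 4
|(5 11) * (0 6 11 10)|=5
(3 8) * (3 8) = (8) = [0, 1, 2, 3, 4, 5, 6, 7, 8]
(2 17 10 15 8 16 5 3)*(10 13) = (2 17 13 10 15 8 16 5 3) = [0, 1, 17, 2, 4, 3, 6, 7, 16, 9, 15, 11, 12, 10, 14, 8, 5, 13]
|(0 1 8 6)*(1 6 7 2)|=|(0 6)(1 8 7 2)|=4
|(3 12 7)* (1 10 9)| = |(1 10 9)(3 12 7)| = 3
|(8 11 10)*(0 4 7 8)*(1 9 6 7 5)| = |(0 4 5 1 9 6 7 8 11 10)| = 10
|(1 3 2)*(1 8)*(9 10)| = 4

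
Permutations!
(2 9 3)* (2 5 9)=(3 5 9)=[0, 1, 2, 5, 4, 9, 6, 7, 8, 3]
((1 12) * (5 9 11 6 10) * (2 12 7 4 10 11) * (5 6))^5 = ((1 7 4 10 6 11 5 9 2 12))^5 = (1 11)(2 10)(4 9)(5 7)(6 12)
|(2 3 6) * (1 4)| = |(1 4)(2 3 6)| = 6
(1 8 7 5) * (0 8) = (0 8 7 5 1) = [8, 0, 2, 3, 4, 1, 6, 5, 7]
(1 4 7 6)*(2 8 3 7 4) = [0, 2, 8, 7, 4, 5, 1, 6, 3] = (1 2 8 3 7 6)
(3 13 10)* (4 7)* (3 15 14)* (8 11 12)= (3 13 10 15 14)(4 7)(8 11 12)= [0, 1, 2, 13, 7, 5, 6, 4, 11, 9, 15, 12, 8, 10, 3, 14]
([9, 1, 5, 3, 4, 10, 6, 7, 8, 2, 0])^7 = [2, 1, 10, 3, 4, 0, 6, 7, 8, 5, 9]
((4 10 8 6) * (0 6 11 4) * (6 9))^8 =((0 9 6)(4 10 8 11))^8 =(11)(0 6 9)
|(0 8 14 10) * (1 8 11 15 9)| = |(0 11 15 9 1 8 14 10)| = 8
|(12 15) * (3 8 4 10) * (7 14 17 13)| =4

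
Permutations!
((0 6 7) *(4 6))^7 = (0 7 6 4)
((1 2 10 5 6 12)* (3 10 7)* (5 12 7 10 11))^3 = (1 12 10 2)(3 6 11 7 5)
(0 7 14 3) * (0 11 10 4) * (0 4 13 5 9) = (0 7 14 3 11 10 13 5 9) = [7, 1, 2, 11, 4, 9, 6, 14, 8, 0, 13, 10, 12, 5, 3]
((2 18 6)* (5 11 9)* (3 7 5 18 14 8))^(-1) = ((2 14 8 3 7 5 11 9 18 6))^(-1) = (2 6 18 9 11 5 7 3 8 14)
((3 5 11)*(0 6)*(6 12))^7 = ((0 12 6)(3 5 11))^7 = (0 12 6)(3 5 11)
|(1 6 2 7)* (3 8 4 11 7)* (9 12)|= 8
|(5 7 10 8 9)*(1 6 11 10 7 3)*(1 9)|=15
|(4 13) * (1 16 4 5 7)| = 6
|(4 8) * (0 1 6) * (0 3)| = |(0 1 6 3)(4 8)| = 4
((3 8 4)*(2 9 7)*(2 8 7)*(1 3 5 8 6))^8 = ((1 3 7 6)(2 9)(4 5 8))^8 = (9)(4 8 5)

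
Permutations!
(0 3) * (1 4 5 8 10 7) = (0 3)(1 4 5 8 10 7) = [3, 4, 2, 0, 5, 8, 6, 1, 10, 9, 7]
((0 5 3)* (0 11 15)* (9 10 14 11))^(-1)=((0 5 3 9 10 14 11 15))^(-1)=(0 15 11 14 10 9 3 5)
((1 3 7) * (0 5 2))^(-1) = ((0 5 2)(1 3 7))^(-1) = (0 2 5)(1 7 3)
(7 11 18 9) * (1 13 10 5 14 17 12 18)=[0, 13, 2, 3, 4, 14, 6, 11, 8, 7, 5, 1, 18, 10, 17, 15, 16, 12, 9]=(1 13 10 5 14 17 12 18 9 7 11)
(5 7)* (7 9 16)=(5 9 16 7)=[0, 1, 2, 3, 4, 9, 6, 5, 8, 16, 10, 11, 12, 13, 14, 15, 7]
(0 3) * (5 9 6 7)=(0 3)(5 9 6 7)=[3, 1, 2, 0, 4, 9, 7, 5, 8, 6]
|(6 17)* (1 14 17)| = |(1 14 17 6)| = 4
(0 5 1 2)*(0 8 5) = (1 2 8 5) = [0, 2, 8, 3, 4, 1, 6, 7, 5]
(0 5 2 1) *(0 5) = [0, 5, 1, 3, 4, 2] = (1 5 2)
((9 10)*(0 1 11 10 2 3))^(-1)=(0 3 2 9 10 11 1)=((0 1 11 10 9 2 3))^(-1)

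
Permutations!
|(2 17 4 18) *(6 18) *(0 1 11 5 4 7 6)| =5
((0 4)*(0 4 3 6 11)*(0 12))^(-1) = (0 12 11 6 3)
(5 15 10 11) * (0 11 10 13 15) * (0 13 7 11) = [0, 1, 2, 3, 4, 13, 6, 11, 8, 9, 10, 5, 12, 15, 14, 7] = (5 13 15 7 11)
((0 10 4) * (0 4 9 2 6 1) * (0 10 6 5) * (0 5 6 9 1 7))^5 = ((0 9 2 6 7)(1 10))^5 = (1 10)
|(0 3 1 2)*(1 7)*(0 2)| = 4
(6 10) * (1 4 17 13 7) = (1 4 17 13 7)(6 10) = [0, 4, 2, 3, 17, 5, 10, 1, 8, 9, 6, 11, 12, 7, 14, 15, 16, 13]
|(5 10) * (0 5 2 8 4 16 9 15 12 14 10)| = 18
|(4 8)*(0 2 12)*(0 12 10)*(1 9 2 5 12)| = 14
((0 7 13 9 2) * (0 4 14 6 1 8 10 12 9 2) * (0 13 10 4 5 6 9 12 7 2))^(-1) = (0 13 9 14 4 8 1 6 5 2)(7 10)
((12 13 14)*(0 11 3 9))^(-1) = ((0 11 3 9)(12 13 14))^(-1) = (0 9 3 11)(12 14 13)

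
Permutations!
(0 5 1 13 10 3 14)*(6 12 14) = [5, 13, 2, 6, 4, 1, 12, 7, 8, 9, 3, 11, 14, 10, 0] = (0 5 1 13 10 3 6 12 14)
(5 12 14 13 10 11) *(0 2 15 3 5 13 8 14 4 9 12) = [2, 1, 15, 5, 9, 0, 6, 7, 14, 12, 11, 13, 4, 10, 8, 3] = (0 2 15 3 5)(4 9 12)(8 14)(10 11 13)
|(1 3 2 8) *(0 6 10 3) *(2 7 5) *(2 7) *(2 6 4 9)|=6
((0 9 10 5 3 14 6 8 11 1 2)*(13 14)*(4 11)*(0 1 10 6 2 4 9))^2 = ((1 4 11 10 5 3 13 14 2)(6 8 9))^2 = (1 11 5 13 2 4 10 3 14)(6 9 8)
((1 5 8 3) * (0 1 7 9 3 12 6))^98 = (0 5 12)(1 8 6)(3 9 7) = ((0 1 5 8 12 6)(3 7 9))^98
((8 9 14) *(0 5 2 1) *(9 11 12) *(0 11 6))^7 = (0 14 11 5 8 12 2 6 9 1)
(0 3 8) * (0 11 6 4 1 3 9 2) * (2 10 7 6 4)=(0 9 10 7 6 2)(1 3 8 11 4)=[9, 3, 0, 8, 1, 5, 2, 6, 11, 10, 7, 4]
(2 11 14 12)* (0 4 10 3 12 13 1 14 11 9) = (0 4 10 3 12 2 9)(1 14 13) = [4, 14, 9, 12, 10, 5, 6, 7, 8, 0, 3, 11, 2, 1, 13]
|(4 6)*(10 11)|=|(4 6)(10 11)|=2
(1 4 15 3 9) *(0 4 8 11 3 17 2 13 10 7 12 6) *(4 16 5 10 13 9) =(0 16 5 10 7 12 6)(1 8 11 3 4 15 17 2 9) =[16, 8, 9, 4, 15, 10, 0, 12, 11, 1, 7, 3, 6, 13, 14, 17, 5, 2]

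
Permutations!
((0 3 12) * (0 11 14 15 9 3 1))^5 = ((0 1)(3 12 11 14 15 9))^5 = (0 1)(3 9 15 14 11 12)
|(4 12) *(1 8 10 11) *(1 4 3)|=|(1 8 10 11 4 12 3)|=7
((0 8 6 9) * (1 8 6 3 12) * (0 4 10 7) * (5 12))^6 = ((0 6 9 4 10 7)(1 8 3 5 12))^6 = (1 8 3 5 12)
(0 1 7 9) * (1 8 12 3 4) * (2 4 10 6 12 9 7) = (0 8 9)(1 2 4)(3 10 6 12) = [8, 2, 4, 10, 1, 5, 12, 7, 9, 0, 6, 11, 3]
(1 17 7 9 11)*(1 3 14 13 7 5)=(1 17 5)(3 14 13 7 9 11)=[0, 17, 2, 14, 4, 1, 6, 9, 8, 11, 10, 3, 12, 7, 13, 15, 16, 5]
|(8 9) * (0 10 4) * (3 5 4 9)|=7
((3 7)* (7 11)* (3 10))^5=(3 11 7 10)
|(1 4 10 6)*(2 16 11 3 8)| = 20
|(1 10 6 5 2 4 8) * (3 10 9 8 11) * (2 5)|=6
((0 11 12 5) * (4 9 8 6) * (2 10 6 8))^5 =(0 11 12 5)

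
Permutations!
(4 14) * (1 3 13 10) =(1 3 13 10)(4 14) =[0, 3, 2, 13, 14, 5, 6, 7, 8, 9, 1, 11, 12, 10, 4]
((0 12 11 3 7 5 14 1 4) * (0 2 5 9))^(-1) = (0 9 7 3 11 12)(1 14 5 2 4)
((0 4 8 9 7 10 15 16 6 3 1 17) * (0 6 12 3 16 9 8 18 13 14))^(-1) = (0 14 13 18 4)(1 3 12 16 6 17)(7 9 15 10)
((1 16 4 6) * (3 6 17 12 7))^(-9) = (1 6 3 7 12 17 4 16)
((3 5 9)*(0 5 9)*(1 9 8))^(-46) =(1 3)(8 9)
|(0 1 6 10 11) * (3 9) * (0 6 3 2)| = 15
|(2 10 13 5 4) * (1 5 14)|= 7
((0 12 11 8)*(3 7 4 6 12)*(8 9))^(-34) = (0 7 6 11 8 3 4 12 9)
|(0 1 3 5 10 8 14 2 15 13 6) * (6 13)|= 10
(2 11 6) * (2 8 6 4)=[0, 1, 11, 3, 2, 5, 8, 7, 6, 9, 10, 4]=(2 11 4)(6 8)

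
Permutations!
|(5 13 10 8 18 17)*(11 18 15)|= |(5 13 10 8 15 11 18 17)|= 8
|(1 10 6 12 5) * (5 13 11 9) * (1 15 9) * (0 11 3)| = |(0 11 1 10 6 12 13 3)(5 15 9)| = 24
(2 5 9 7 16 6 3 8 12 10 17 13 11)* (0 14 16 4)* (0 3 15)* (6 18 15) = [14, 1, 5, 8, 3, 9, 6, 4, 12, 7, 17, 2, 10, 11, 16, 0, 18, 13, 15] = (0 14 16 18 15)(2 5 9 7 4 3 8 12 10 17 13 11)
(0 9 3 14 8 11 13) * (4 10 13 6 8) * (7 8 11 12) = [9, 1, 2, 14, 10, 5, 11, 8, 12, 3, 13, 6, 7, 0, 4] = (0 9 3 14 4 10 13)(6 11)(7 8 12)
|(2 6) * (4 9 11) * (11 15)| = 4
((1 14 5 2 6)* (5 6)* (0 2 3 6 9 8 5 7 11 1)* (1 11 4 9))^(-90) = (14)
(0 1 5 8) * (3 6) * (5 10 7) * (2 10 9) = (0 1 9 2 10 7 5 8)(3 6) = [1, 9, 10, 6, 4, 8, 3, 5, 0, 2, 7]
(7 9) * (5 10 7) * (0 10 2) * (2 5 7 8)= (0 10 8 2)(7 9)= [10, 1, 0, 3, 4, 5, 6, 9, 2, 7, 8]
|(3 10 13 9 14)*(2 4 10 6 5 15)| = 10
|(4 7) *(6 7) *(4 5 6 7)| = 4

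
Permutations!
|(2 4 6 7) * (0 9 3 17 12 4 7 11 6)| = 6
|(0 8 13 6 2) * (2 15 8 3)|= 12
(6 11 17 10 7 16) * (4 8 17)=(4 8 17 10 7 16 6 11)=[0, 1, 2, 3, 8, 5, 11, 16, 17, 9, 7, 4, 12, 13, 14, 15, 6, 10]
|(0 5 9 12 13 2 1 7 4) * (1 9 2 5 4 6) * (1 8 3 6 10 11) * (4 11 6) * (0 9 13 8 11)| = 15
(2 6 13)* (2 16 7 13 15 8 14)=(2 6 15 8 14)(7 13 16)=[0, 1, 6, 3, 4, 5, 15, 13, 14, 9, 10, 11, 12, 16, 2, 8, 7]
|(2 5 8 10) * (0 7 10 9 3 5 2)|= 12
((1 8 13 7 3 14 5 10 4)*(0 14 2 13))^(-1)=((0 14 5 10 4 1 8)(2 13 7 3))^(-1)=(0 8 1 4 10 5 14)(2 3 7 13)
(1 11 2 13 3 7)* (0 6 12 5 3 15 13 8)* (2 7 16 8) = (0 6 12 5 3 16 8)(1 11 7)(13 15) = [6, 11, 2, 16, 4, 3, 12, 1, 0, 9, 10, 7, 5, 15, 14, 13, 8]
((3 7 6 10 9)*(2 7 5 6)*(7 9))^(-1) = (2 7 10 6 5 3 9)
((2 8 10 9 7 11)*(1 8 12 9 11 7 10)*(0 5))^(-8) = ((0 5)(1 8)(2 12 9 10 11))^(-8) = (2 9 11 12 10)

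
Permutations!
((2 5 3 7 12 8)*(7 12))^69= (2 8 12 3 5)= ((2 5 3 12 8))^69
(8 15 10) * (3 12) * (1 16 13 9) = (1 16 13 9)(3 12)(8 15 10) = [0, 16, 2, 12, 4, 5, 6, 7, 15, 1, 8, 11, 3, 9, 14, 10, 13]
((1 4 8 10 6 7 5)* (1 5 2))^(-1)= (1 2 7 6 10 8 4)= ((1 4 8 10 6 7 2))^(-1)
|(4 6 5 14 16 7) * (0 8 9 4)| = 9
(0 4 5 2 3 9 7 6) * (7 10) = [4, 1, 3, 9, 5, 2, 0, 6, 8, 10, 7] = (0 4 5 2 3 9 10 7 6)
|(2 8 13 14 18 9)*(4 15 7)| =6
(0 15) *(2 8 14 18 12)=(0 15)(2 8 14 18 12)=[15, 1, 8, 3, 4, 5, 6, 7, 14, 9, 10, 11, 2, 13, 18, 0, 16, 17, 12]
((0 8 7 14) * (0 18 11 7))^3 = (0 8)(7 11 18 14)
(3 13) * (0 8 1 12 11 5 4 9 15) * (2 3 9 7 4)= (0 8 1 12 11 5 2 3 13 9 15)(4 7)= [8, 12, 3, 13, 7, 2, 6, 4, 1, 15, 10, 5, 11, 9, 14, 0]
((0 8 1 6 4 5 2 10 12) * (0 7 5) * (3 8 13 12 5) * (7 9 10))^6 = (0 2 4 5 6 10 1 9 8 12 3 13 7)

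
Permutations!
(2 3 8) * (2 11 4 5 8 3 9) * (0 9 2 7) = (0 9 7)(4 5 8 11) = [9, 1, 2, 3, 5, 8, 6, 0, 11, 7, 10, 4]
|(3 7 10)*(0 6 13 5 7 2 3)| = |(0 6 13 5 7 10)(2 3)| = 6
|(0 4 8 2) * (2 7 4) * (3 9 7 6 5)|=|(0 2)(3 9 7 4 8 6 5)|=14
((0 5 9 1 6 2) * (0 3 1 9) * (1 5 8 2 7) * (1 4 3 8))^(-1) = (9)(0 5 3 4 7 6 1)(2 8)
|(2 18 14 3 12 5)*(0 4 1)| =6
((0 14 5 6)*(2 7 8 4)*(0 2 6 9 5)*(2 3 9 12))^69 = ((0 14)(2 7 8 4 6 3 9 5 12))^69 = (0 14)(2 9 4)(3 8 12)(5 6 7)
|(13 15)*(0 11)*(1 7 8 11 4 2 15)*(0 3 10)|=11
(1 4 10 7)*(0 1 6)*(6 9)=(0 1 4 10 7 9 6)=[1, 4, 2, 3, 10, 5, 0, 9, 8, 6, 7]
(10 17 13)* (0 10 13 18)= (0 10 17 18)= [10, 1, 2, 3, 4, 5, 6, 7, 8, 9, 17, 11, 12, 13, 14, 15, 16, 18, 0]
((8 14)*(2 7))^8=((2 7)(8 14))^8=(14)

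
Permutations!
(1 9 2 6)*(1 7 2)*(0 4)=(0 4)(1 9)(2 6 7)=[4, 9, 6, 3, 0, 5, 7, 2, 8, 1]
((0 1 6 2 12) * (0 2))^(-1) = ((0 1 6)(2 12))^(-1) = (0 6 1)(2 12)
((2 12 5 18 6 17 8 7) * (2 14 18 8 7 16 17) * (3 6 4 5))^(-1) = (2 6 3 12)(4 18 14 7 17 16 8 5)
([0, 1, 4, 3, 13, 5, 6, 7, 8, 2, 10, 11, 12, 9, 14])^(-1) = [0, 1, 9, 3, 2, 5, 6, 7, 8, 13, 10, 11, 12, 4, 14]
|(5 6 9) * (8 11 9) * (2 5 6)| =4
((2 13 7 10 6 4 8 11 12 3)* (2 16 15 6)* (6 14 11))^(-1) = (2 10 7 13)(3 12 11 14 15 16)(4 6 8)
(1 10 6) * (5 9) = (1 10 6)(5 9) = [0, 10, 2, 3, 4, 9, 1, 7, 8, 5, 6]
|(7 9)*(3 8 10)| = |(3 8 10)(7 9)| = 6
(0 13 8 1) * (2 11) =(0 13 8 1)(2 11) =[13, 0, 11, 3, 4, 5, 6, 7, 1, 9, 10, 2, 12, 8]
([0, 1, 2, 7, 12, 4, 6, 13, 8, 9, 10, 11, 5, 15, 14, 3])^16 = (15)(4 12 5)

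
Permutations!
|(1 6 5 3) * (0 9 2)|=12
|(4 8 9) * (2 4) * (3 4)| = |(2 3 4 8 9)| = 5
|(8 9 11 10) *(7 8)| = 5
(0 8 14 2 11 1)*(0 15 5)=(0 8 14 2 11 1 15 5)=[8, 15, 11, 3, 4, 0, 6, 7, 14, 9, 10, 1, 12, 13, 2, 5]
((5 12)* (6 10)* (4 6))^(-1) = ((4 6 10)(5 12))^(-1) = (4 10 6)(5 12)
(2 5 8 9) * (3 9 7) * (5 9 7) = (2 9)(3 7)(5 8) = [0, 1, 9, 7, 4, 8, 6, 3, 5, 2]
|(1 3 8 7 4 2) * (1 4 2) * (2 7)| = 5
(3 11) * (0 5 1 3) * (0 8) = (0 5 1 3 11 8) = [5, 3, 2, 11, 4, 1, 6, 7, 0, 9, 10, 8]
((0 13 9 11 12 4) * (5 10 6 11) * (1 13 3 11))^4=(0 4 12 11 3)(1 10 9)(5 13 6)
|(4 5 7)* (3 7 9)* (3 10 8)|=7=|(3 7 4 5 9 10 8)|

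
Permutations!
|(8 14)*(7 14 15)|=|(7 14 8 15)|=4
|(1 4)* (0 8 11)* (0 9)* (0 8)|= |(1 4)(8 11 9)|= 6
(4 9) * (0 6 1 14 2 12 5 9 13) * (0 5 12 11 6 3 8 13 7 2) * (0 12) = (0 3 8 13 5 9 4 7 2 11 6 1 14 12) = [3, 14, 11, 8, 7, 9, 1, 2, 13, 4, 10, 6, 0, 5, 12]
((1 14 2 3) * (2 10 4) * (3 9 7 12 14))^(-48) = ((1 3)(2 9 7 12 14 10 4))^(-48) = (2 9 7 12 14 10 4)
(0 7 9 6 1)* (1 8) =(0 7 9 6 8 1) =[7, 0, 2, 3, 4, 5, 8, 9, 1, 6]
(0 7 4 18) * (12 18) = [7, 1, 2, 3, 12, 5, 6, 4, 8, 9, 10, 11, 18, 13, 14, 15, 16, 17, 0] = (0 7 4 12 18)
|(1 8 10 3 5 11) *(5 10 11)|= |(1 8 11)(3 10)|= 6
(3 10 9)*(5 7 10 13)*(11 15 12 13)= [0, 1, 2, 11, 4, 7, 6, 10, 8, 3, 9, 15, 13, 5, 14, 12]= (3 11 15 12 13 5 7 10 9)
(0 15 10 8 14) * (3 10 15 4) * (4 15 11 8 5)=(0 15 11 8 14)(3 10 5 4)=[15, 1, 2, 10, 3, 4, 6, 7, 14, 9, 5, 8, 12, 13, 0, 11]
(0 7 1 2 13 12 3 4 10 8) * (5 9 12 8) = (0 7 1 2 13 8)(3 4 10 5 9 12) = [7, 2, 13, 4, 10, 9, 6, 1, 0, 12, 5, 11, 3, 8]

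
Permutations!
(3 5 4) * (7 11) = (3 5 4)(7 11) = [0, 1, 2, 5, 3, 4, 6, 11, 8, 9, 10, 7]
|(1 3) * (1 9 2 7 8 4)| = |(1 3 9 2 7 8 4)| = 7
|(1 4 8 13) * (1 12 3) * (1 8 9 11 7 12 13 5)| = 9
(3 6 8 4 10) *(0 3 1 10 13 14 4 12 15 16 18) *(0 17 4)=(0 3 6 8 12 15 16 18 17 4 13 14)(1 10)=[3, 10, 2, 6, 13, 5, 8, 7, 12, 9, 1, 11, 15, 14, 0, 16, 18, 4, 17]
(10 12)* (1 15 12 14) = [0, 15, 2, 3, 4, 5, 6, 7, 8, 9, 14, 11, 10, 13, 1, 12] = (1 15 12 10 14)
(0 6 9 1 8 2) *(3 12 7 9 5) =(0 6 5 3 12 7 9 1 8 2) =[6, 8, 0, 12, 4, 3, 5, 9, 2, 1, 10, 11, 7]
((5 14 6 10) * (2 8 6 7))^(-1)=((2 8 6 10 5 14 7))^(-1)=(2 7 14 5 10 6 8)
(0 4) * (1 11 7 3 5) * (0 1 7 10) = (0 4 1 11 10)(3 5 7) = [4, 11, 2, 5, 1, 7, 6, 3, 8, 9, 0, 10]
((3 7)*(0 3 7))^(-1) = ((7)(0 3))^(-1) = (7)(0 3)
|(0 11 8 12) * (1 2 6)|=|(0 11 8 12)(1 2 6)|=12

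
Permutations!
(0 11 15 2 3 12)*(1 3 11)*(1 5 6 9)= (0 5 6 9 1 3 12)(2 11 15)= [5, 3, 11, 12, 4, 6, 9, 7, 8, 1, 10, 15, 0, 13, 14, 2]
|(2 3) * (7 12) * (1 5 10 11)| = 4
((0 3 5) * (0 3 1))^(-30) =(5)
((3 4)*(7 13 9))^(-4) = (7 9 13)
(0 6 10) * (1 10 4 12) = (0 6 4 12 1 10) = [6, 10, 2, 3, 12, 5, 4, 7, 8, 9, 0, 11, 1]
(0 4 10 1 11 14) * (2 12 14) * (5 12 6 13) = (0 4 10 1 11 2 6 13 5 12 14) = [4, 11, 6, 3, 10, 12, 13, 7, 8, 9, 1, 2, 14, 5, 0]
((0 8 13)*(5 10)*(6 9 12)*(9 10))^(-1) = ((0 8 13)(5 9 12 6 10))^(-1) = (0 13 8)(5 10 6 12 9)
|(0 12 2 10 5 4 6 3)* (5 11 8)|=10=|(0 12 2 10 11 8 5 4 6 3)|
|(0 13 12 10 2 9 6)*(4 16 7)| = 21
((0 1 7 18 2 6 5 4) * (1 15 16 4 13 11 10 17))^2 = (0 16)(1 18 6 13 10)(2 5 11 17 7)(4 15)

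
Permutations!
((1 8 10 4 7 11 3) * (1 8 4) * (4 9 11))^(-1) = (1 10 8 3 11 9)(4 7)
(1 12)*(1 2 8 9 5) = (1 12 2 8 9 5) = [0, 12, 8, 3, 4, 1, 6, 7, 9, 5, 10, 11, 2]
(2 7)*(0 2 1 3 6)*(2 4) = (0 4 2 7 1 3 6) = [4, 3, 7, 6, 2, 5, 0, 1]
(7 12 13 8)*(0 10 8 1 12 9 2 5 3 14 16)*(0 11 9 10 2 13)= [2, 12, 5, 14, 4, 3, 6, 10, 7, 13, 8, 9, 0, 1, 16, 15, 11]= (0 2 5 3 14 16 11 9 13 1 12)(7 10 8)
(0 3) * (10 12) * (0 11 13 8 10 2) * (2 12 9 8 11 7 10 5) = (0 3 7 10 9 8 5 2)(11 13) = [3, 1, 0, 7, 4, 2, 6, 10, 5, 8, 9, 13, 12, 11]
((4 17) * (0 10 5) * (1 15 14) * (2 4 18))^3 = (2 18 17 4)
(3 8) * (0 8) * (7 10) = (0 8 3)(7 10) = [8, 1, 2, 0, 4, 5, 6, 10, 3, 9, 7]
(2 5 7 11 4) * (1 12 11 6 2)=(1 12 11 4)(2 5 7 6)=[0, 12, 5, 3, 1, 7, 2, 6, 8, 9, 10, 4, 11]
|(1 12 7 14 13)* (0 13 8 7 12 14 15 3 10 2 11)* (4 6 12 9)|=|(0 13 1 14 8 7 15 3 10 2 11)(4 6 12 9)|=44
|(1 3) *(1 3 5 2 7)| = 4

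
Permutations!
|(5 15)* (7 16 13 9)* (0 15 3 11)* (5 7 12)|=10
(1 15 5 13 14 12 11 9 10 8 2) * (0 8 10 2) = (0 8)(1 15 5 13 14 12 11 9 2) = [8, 15, 1, 3, 4, 13, 6, 7, 0, 2, 10, 9, 11, 14, 12, 5]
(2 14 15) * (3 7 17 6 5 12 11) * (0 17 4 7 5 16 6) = (0 17)(2 14 15)(3 5 12 11)(4 7)(6 16) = [17, 1, 14, 5, 7, 12, 16, 4, 8, 9, 10, 3, 11, 13, 15, 2, 6, 0]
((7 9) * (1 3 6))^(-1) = ((1 3 6)(7 9))^(-1) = (1 6 3)(7 9)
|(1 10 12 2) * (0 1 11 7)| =7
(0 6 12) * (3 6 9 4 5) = (0 9 4 5 3 6 12) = [9, 1, 2, 6, 5, 3, 12, 7, 8, 4, 10, 11, 0]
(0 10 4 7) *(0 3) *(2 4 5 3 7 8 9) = (0 10 5 3)(2 4 8 9) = [10, 1, 4, 0, 8, 3, 6, 7, 9, 2, 5]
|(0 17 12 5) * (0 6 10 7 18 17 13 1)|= |(0 13 1)(5 6 10 7 18 17 12)|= 21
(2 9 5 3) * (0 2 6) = [2, 1, 9, 6, 4, 3, 0, 7, 8, 5] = (0 2 9 5 3 6)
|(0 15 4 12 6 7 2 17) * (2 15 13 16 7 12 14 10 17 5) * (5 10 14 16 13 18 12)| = |(0 18 12 6 5 2 10 17)(4 16 7 15)| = 8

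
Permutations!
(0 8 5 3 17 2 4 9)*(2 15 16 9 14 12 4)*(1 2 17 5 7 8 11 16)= (0 11 16 9)(1 2 17 15)(3 5)(4 14 12)(7 8)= [11, 2, 17, 5, 14, 3, 6, 8, 7, 0, 10, 16, 4, 13, 12, 1, 9, 15]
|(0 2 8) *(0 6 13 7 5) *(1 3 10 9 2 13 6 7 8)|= |(0 13 8 7 5)(1 3 10 9 2)|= 5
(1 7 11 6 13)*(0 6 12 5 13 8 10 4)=(0 6 8 10 4)(1 7 11 12 5 13)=[6, 7, 2, 3, 0, 13, 8, 11, 10, 9, 4, 12, 5, 1]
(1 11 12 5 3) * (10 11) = (1 10 11 12 5 3) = [0, 10, 2, 1, 4, 3, 6, 7, 8, 9, 11, 12, 5]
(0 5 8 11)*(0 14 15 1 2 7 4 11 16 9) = (0 5 8 16 9)(1 2 7 4 11 14 15) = [5, 2, 7, 3, 11, 8, 6, 4, 16, 0, 10, 14, 12, 13, 15, 1, 9]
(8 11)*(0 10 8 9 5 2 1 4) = (0 10 8 11 9 5 2 1 4) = [10, 4, 1, 3, 0, 2, 6, 7, 11, 5, 8, 9]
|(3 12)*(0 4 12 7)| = 5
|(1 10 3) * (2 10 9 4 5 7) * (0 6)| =8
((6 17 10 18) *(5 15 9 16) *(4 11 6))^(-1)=(4 18 10 17 6 11)(5 16 9 15)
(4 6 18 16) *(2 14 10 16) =(2 14 10 16 4 6 18) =[0, 1, 14, 3, 6, 5, 18, 7, 8, 9, 16, 11, 12, 13, 10, 15, 4, 17, 2]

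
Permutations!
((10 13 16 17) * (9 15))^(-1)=((9 15)(10 13 16 17))^(-1)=(9 15)(10 17 16 13)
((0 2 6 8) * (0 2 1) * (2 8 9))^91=(0 1)(2 6 9)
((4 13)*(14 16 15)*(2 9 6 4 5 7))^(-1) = ((2 9 6 4 13 5 7)(14 16 15))^(-1) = (2 7 5 13 4 6 9)(14 15 16)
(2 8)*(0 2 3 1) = (0 2 8 3 1) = [2, 0, 8, 1, 4, 5, 6, 7, 3]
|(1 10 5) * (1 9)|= |(1 10 5 9)|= 4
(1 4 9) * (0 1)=(0 1 4 9)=[1, 4, 2, 3, 9, 5, 6, 7, 8, 0]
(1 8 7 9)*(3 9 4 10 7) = (1 8 3 9)(4 10 7) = [0, 8, 2, 9, 10, 5, 6, 4, 3, 1, 7]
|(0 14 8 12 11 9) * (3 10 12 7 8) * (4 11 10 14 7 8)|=10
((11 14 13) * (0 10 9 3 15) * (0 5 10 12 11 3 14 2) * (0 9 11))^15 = (0 12)(2 5 13)(3 9 10)(11 15 14)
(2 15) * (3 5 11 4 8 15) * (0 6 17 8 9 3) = (0 6 17 8 15 2)(3 5 11 4 9) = [6, 1, 0, 5, 9, 11, 17, 7, 15, 3, 10, 4, 12, 13, 14, 2, 16, 8]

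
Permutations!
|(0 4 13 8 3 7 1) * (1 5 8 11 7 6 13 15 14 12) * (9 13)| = |(0 4 15 14 12 1)(3 6 9 13 11 7 5 8)| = 24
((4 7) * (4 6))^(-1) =((4 7 6))^(-1) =(4 6 7)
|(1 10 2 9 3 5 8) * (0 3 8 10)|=8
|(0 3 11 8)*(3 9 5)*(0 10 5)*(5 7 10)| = |(0 9)(3 11 8 5)(7 10)| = 4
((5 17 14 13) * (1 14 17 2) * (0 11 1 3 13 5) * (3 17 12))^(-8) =((0 11 1 14 5 2 17 12 3 13))^(-8) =(0 1 5 17 3)(2 12 13 11 14)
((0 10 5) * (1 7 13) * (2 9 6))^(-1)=((0 10 5)(1 7 13)(2 9 6))^(-1)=(0 5 10)(1 13 7)(2 6 9)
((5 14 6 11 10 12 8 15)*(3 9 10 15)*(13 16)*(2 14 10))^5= (2 5 9 15 3 11 8 6 12 14 10)(13 16)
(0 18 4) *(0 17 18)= (4 17 18)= [0, 1, 2, 3, 17, 5, 6, 7, 8, 9, 10, 11, 12, 13, 14, 15, 16, 18, 4]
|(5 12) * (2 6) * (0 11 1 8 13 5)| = 14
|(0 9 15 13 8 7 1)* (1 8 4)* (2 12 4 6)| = |(0 9 15 13 6 2 12 4 1)(7 8)| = 18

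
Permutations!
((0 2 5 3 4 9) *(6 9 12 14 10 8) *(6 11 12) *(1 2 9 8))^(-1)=((0 9)(1 2 5 3 4 6 8 11 12 14 10))^(-1)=(0 9)(1 10 14 12 11 8 6 4 3 5 2)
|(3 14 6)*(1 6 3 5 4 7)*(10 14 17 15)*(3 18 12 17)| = 30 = |(1 6 5 4 7)(10 14 18 12 17 15)|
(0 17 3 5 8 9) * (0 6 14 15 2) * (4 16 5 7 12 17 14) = (0 14 15 2)(3 7 12 17)(4 16 5 8 9 6) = [14, 1, 0, 7, 16, 8, 4, 12, 9, 6, 10, 11, 17, 13, 15, 2, 5, 3]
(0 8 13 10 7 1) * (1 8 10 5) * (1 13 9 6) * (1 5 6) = [10, 0, 2, 3, 4, 13, 5, 8, 9, 1, 7, 11, 12, 6] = (0 10 7 8 9 1)(5 13 6)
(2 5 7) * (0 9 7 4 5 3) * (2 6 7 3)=(0 9 3)(4 5)(6 7)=[9, 1, 2, 0, 5, 4, 7, 6, 8, 3]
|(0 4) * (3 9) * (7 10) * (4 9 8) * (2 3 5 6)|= |(0 9 5 6 2 3 8 4)(7 10)|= 8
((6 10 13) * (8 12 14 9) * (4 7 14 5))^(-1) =((4 7 14 9 8 12 5)(6 10 13))^(-1) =(4 5 12 8 9 14 7)(6 13 10)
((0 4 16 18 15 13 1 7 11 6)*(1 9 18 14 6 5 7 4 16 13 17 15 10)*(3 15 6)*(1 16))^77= (0 6 17 15 3 14 16 10 18 9 13 4 1)(5 11 7)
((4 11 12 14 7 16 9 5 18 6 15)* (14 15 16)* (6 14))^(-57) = (4 15 12 11)(5 9 16 6 7 14 18)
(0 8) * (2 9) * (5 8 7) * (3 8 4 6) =[7, 1, 9, 8, 6, 4, 3, 5, 0, 2] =(0 7 5 4 6 3 8)(2 9)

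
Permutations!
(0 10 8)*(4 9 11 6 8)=(0 10 4 9 11 6 8)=[10, 1, 2, 3, 9, 5, 8, 7, 0, 11, 4, 6]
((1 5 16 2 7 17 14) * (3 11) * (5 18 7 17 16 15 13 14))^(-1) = (1 14 13 15 5 17 2 16 7 18)(3 11)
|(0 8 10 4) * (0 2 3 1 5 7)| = |(0 8 10 4 2 3 1 5 7)| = 9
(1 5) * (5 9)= (1 9 5)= [0, 9, 2, 3, 4, 1, 6, 7, 8, 5]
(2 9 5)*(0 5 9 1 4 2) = (9)(0 5)(1 4 2) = [5, 4, 1, 3, 2, 0, 6, 7, 8, 9]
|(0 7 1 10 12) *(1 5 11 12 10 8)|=|(0 7 5 11 12)(1 8)|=10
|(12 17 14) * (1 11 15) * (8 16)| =6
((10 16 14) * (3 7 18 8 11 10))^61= ((3 7 18 8 11 10 16 14))^61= (3 10 18 14 11 7 16 8)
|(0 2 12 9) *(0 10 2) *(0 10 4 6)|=|(0 10 2 12 9 4 6)|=7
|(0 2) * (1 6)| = 2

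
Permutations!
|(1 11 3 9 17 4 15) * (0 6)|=|(0 6)(1 11 3 9 17 4 15)|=14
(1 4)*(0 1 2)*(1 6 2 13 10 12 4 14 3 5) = [6, 14, 0, 5, 13, 1, 2, 7, 8, 9, 12, 11, 4, 10, 3] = (0 6 2)(1 14 3 5)(4 13 10 12)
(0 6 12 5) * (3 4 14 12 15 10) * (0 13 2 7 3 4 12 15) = [6, 1, 7, 12, 14, 13, 0, 3, 8, 9, 4, 11, 5, 2, 15, 10] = (0 6)(2 7 3 12 5 13)(4 14 15 10)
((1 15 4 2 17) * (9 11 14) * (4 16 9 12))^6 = (1 12 16 2 11)(4 9 17 14 15)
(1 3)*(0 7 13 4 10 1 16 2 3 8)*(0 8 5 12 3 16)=(0 7 13 4 10 1 5 12 3)(2 16)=[7, 5, 16, 0, 10, 12, 6, 13, 8, 9, 1, 11, 3, 4, 14, 15, 2]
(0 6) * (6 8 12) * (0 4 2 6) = [8, 1, 6, 3, 2, 5, 4, 7, 12, 9, 10, 11, 0] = (0 8 12)(2 6 4)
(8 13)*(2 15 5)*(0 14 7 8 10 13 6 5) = (0 14 7 8 6 5 2 15)(10 13) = [14, 1, 15, 3, 4, 2, 5, 8, 6, 9, 13, 11, 12, 10, 7, 0]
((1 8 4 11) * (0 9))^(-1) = ((0 9)(1 8 4 11))^(-1) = (0 9)(1 11 4 8)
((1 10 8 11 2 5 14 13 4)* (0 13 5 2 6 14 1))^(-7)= ((0 13 4)(1 10 8 11 6 14 5))^(-7)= (14)(0 4 13)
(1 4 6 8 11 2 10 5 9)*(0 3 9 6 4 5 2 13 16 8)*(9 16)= (0 3 16 8 11 13 9 1 5 6)(2 10)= [3, 5, 10, 16, 4, 6, 0, 7, 11, 1, 2, 13, 12, 9, 14, 15, 8]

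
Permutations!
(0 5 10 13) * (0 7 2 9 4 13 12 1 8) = (0 5 10 12 1 8)(2 9 4 13 7) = [5, 8, 9, 3, 13, 10, 6, 2, 0, 4, 12, 11, 1, 7]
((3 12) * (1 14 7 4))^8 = (14)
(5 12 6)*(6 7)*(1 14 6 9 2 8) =[0, 14, 8, 3, 4, 12, 5, 9, 1, 2, 10, 11, 7, 13, 6] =(1 14 6 5 12 7 9 2 8)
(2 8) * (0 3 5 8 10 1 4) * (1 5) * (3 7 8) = [7, 4, 10, 1, 0, 3, 6, 8, 2, 9, 5] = (0 7 8 2 10 5 3 1 4)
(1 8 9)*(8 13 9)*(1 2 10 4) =[0, 13, 10, 3, 1, 5, 6, 7, 8, 2, 4, 11, 12, 9] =(1 13 9 2 10 4)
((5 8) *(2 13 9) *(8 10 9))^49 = ((2 13 8 5 10 9))^49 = (2 13 8 5 10 9)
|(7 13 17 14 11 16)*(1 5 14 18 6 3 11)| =24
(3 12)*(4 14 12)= (3 4 14 12)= [0, 1, 2, 4, 14, 5, 6, 7, 8, 9, 10, 11, 3, 13, 12]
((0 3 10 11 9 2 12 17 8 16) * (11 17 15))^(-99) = ((0 3 10 17 8 16)(2 12 15 11 9))^(-99) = (0 17)(2 12 15 11 9)(3 8)(10 16)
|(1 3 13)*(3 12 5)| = |(1 12 5 3 13)| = 5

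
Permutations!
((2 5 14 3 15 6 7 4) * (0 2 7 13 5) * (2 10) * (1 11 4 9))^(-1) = ((0 10 2)(1 11 4 7 9)(3 15 6 13 5 14))^(-1) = (0 2 10)(1 9 7 4 11)(3 14 5 13 6 15)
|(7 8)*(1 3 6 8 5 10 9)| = |(1 3 6 8 7 5 10 9)| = 8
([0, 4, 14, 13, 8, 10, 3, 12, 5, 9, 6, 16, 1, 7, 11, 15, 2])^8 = (16)(1 7 3 10 8)(4 12 13 6 5)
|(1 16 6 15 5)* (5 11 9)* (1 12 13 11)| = 20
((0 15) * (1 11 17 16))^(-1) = (0 15)(1 16 17 11)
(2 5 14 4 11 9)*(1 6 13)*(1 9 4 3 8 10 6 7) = (1 7)(2 5 14 3 8 10 6 13 9)(4 11) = [0, 7, 5, 8, 11, 14, 13, 1, 10, 2, 6, 4, 12, 9, 3]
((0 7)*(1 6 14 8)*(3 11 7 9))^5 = ((0 9 3 11 7)(1 6 14 8))^5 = (1 6 14 8)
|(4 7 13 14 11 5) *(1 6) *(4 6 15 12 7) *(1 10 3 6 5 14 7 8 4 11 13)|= |(1 15 12 8 4 11 14 13 7)(3 6 10)|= 9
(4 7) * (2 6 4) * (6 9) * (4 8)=[0, 1, 9, 3, 7, 5, 8, 2, 4, 6]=(2 9 6 8 4 7)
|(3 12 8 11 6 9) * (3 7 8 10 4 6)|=|(3 12 10 4 6 9 7 8 11)|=9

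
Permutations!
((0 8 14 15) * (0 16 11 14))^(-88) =((0 8)(11 14 15 16))^(-88) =(16)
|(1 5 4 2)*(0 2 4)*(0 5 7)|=4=|(0 2 1 7)|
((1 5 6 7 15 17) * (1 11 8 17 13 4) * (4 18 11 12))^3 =(1 7 18 17)(4 6 13 8)(5 15 11 12)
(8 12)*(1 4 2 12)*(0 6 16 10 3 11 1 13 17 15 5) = [6, 4, 12, 11, 2, 0, 16, 7, 13, 9, 3, 1, 8, 17, 14, 5, 10, 15] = (0 6 16 10 3 11 1 4 2 12 8 13 17 15 5)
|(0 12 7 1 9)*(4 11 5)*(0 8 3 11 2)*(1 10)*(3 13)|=|(0 12 7 10 1 9 8 13 3 11 5 4 2)|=13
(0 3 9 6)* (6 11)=(0 3 9 11 6)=[3, 1, 2, 9, 4, 5, 0, 7, 8, 11, 10, 6]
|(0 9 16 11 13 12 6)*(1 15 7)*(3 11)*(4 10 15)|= 40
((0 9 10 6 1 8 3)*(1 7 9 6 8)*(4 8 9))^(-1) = (0 3 8 4 7 6)(9 10)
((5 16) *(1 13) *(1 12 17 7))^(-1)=(1 7 17 12 13)(5 16)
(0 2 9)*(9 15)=[2, 1, 15, 3, 4, 5, 6, 7, 8, 0, 10, 11, 12, 13, 14, 9]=(0 2 15 9)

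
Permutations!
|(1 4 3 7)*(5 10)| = 4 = |(1 4 3 7)(5 10)|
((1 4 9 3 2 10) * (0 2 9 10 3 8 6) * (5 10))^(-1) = (0 6 8 9 3 2)(1 10 5 4)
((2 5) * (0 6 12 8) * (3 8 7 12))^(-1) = (0 8 3 6)(2 5)(7 12)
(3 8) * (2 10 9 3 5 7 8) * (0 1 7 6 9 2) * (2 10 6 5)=[1, 7, 6, 0, 4, 5, 9, 8, 2, 3, 10]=(10)(0 1 7 8 2 6 9 3)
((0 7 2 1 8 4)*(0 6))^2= (0 2 8 6 7 1 4)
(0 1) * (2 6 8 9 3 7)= (0 1)(2 6 8 9 3 7)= [1, 0, 6, 7, 4, 5, 8, 2, 9, 3]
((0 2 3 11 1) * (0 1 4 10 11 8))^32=((0 2 3 8)(4 10 11))^32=(4 11 10)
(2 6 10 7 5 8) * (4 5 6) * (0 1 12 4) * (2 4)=(0 1 12 2)(4 5 8)(6 10 7)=[1, 12, 0, 3, 5, 8, 10, 6, 4, 9, 7, 11, 2]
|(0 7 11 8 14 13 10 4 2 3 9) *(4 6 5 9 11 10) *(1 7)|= |(0 1 7 10 6 5 9)(2 3 11 8 14 13 4)|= 7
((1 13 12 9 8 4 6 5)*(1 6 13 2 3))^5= ((1 2 3)(4 13 12 9 8)(5 6))^5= (13)(1 3 2)(5 6)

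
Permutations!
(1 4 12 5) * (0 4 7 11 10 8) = [4, 7, 2, 3, 12, 1, 6, 11, 0, 9, 8, 10, 5] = (0 4 12 5 1 7 11 10 8)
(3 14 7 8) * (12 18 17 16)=(3 14 7 8)(12 18 17 16)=[0, 1, 2, 14, 4, 5, 6, 8, 3, 9, 10, 11, 18, 13, 7, 15, 12, 16, 17]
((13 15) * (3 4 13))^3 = (3 15 13 4)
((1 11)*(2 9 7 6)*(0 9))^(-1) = ((0 9 7 6 2)(1 11))^(-1) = (0 2 6 7 9)(1 11)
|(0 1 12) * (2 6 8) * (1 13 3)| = |(0 13 3 1 12)(2 6 8)| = 15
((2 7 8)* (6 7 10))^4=((2 10 6 7 8))^4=(2 8 7 6 10)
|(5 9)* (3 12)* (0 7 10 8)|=4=|(0 7 10 8)(3 12)(5 9)|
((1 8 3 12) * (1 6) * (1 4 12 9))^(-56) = (4 12 6)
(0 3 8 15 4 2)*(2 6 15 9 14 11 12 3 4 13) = (0 4 6 15 13 2)(3 8 9 14 11 12) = [4, 1, 0, 8, 6, 5, 15, 7, 9, 14, 10, 12, 3, 2, 11, 13]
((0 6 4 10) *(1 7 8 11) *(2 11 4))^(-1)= (0 10 4 8 7 1 11 2 6)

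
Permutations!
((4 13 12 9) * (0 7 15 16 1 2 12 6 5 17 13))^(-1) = (0 4 9 12 2 1 16 15 7)(5 6 13 17)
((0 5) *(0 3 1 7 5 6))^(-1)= (0 6)(1 3 5 7)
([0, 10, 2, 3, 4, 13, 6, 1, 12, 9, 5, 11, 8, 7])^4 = (1 7 13 5 10)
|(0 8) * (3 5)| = 2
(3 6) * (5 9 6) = [0, 1, 2, 5, 4, 9, 3, 7, 8, 6] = (3 5 9 6)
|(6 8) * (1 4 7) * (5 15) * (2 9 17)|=|(1 4 7)(2 9 17)(5 15)(6 8)|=6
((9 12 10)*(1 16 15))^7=((1 16 15)(9 12 10))^7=(1 16 15)(9 12 10)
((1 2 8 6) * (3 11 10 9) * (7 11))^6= ((1 2 8 6)(3 7 11 10 9))^6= (1 8)(2 6)(3 7 11 10 9)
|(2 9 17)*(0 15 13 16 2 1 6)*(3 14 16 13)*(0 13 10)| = |(0 15 3 14 16 2 9 17 1 6 13 10)| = 12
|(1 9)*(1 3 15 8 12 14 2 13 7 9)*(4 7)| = 10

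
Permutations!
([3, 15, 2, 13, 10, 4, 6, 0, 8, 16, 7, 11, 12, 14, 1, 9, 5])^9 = [4, 3, 2, 10, 9, 15, 6, 5, 8, 14, 16, 11, 12, 7, 0, 13, 1]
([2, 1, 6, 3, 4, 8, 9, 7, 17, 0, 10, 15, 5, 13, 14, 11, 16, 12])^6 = [6, 1, 9, 3, 4, 17, 0, 7, 12, 2, 10, 11, 8, 13, 14, 15, 16, 5]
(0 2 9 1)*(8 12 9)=(0 2 8 12 9 1)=[2, 0, 8, 3, 4, 5, 6, 7, 12, 1, 10, 11, 9]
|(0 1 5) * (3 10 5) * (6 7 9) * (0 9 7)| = |(0 1 3 10 5 9 6)| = 7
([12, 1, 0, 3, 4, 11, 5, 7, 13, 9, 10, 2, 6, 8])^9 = (0 5)(2 6)(8 13)(11 12)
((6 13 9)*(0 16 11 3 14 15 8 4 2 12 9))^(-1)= (0 13 6 9 12 2 4 8 15 14 3 11 16)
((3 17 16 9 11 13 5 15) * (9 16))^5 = ((3 17 9 11 13 5 15))^5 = (3 5 11 17 15 13 9)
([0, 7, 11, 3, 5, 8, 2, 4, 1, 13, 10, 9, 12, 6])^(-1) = [0, 8, 6, 3, 7, 4, 13, 1, 5, 11, 10, 2, 12, 9]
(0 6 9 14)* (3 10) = (0 6 9 14)(3 10) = [6, 1, 2, 10, 4, 5, 9, 7, 8, 14, 3, 11, 12, 13, 0]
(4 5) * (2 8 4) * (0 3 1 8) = [3, 8, 0, 1, 5, 2, 6, 7, 4] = (0 3 1 8 4 5 2)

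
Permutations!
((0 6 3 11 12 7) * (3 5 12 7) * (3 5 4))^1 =(0 6 4 3 11 7)(5 12) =((0 6 4 3 11 7)(5 12))^1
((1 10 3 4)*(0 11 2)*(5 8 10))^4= (0 11 2)(1 3 8)(4 10 5)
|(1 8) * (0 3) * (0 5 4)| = |(0 3 5 4)(1 8)| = 4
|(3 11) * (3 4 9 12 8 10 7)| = 8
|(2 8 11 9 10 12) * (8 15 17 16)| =9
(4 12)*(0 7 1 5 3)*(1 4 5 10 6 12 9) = (0 7 4 9 1 10 6 12 5 3) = [7, 10, 2, 0, 9, 3, 12, 4, 8, 1, 6, 11, 5]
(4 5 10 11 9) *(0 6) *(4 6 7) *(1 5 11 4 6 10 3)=(0 7 6)(1 5 3)(4 11 9 10)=[7, 5, 2, 1, 11, 3, 0, 6, 8, 10, 4, 9]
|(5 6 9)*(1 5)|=4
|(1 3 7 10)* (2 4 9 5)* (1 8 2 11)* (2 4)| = 9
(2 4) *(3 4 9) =(2 9 3 4) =[0, 1, 9, 4, 2, 5, 6, 7, 8, 3]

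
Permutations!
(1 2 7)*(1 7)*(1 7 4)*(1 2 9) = [0, 9, 7, 3, 2, 5, 6, 4, 8, 1] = (1 9)(2 7 4)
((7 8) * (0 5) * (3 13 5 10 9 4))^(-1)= (0 5 13 3 4 9 10)(7 8)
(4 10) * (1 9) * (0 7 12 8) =[7, 9, 2, 3, 10, 5, 6, 12, 0, 1, 4, 11, 8] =(0 7 12 8)(1 9)(4 10)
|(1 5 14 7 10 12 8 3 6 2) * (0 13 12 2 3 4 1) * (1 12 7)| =30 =|(0 13 7 10 2)(1 5 14)(3 6)(4 12 8)|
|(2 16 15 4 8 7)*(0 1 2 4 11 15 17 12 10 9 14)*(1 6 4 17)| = 30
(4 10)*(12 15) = (4 10)(12 15) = [0, 1, 2, 3, 10, 5, 6, 7, 8, 9, 4, 11, 15, 13, 14, 12]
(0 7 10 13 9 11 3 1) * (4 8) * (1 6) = [7, 0, 2, 6, 8, 5, 1, 10, 4, 11, 13, 3, 12, 9] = (0 7 10 13 9 11 3 6 1)(4 8)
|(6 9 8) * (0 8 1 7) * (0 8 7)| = 6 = |(0 7 8 6 9 1)|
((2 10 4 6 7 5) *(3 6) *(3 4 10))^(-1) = (10)(2 5 7 6 3)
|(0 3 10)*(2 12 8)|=3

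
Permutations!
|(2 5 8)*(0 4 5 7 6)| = |(0 4 5 8 2 7 6)| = 7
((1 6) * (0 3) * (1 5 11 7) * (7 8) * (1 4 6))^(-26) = ((0 3)(4 6 5 11 8 7))^(-26) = (4 8 5)(6 7 11)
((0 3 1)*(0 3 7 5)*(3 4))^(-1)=(0 5 7)(1 3 4)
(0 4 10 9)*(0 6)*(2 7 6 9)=(0 4 10 2 7 6)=[4, 1, 7, 3, 10, 5, 0, 6, 8, 9, 2]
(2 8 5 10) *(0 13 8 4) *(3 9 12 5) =(0 13 8 3 9 12 5 10 2 4) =[13, 1, 4, 9, 0, 10, 6, 7, 3, 12, 2, 11, 5, 8]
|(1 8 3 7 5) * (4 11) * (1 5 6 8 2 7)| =6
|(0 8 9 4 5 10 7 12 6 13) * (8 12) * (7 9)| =|(0 12 6 13)(4 5 10 9)(7 8)| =4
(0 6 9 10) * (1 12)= [6, 12, 2, 3, 4, 5, 9, 7, 8, 10, 0, 11, 1]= (0 6 9 10)(1 12)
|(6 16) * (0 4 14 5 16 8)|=7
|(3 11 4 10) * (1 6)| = 4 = |(1 6)(3 11 4 10)|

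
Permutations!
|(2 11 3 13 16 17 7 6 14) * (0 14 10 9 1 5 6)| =45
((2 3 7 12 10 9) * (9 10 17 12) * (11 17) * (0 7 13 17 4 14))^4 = (0 3 11 7 13 4 9 17 14 2 12)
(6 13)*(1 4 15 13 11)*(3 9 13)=(1 4 15 3 9 13 6 11)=[0, 4, 2, 9, 15, 5, 11, 7, 8, 13, 10, 1, 12, 6, 14, 3]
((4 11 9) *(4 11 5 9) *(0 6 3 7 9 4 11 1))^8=(11)(0 3 9)(1 6 7)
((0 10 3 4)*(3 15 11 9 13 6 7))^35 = (0 13)(3 11)(4 9)(6 10)(7 15)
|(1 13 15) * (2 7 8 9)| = 12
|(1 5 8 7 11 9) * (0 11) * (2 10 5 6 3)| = 11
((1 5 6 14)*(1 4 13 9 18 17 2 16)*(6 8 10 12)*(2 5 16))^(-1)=(1 16)(4 14 6 12 10 8 5 17 18 9 13)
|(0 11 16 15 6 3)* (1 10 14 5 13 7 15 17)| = 13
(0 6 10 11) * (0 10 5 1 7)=(0 6 5 1 7)(10 11)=[6, 7, 2, 3, 4, 1, 5, 0, 8, 9, 11, 10]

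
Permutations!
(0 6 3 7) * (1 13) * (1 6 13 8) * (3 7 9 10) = (0 13 6 7)(1 8)(3 9 10) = [13, 8, 2, 9, 4, 5, 7, 0, 1, 10, 3, 11, 12, 6]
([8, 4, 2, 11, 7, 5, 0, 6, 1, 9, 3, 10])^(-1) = (0 6 7 4 1 8)(3 10 11)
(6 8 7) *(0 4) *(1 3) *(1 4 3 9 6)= [3, 9, 2, 4, 0, 5, 8, 1, 7, 6]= (0 3 4)(1 9 6 8 7)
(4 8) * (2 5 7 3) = (2 5 7 3)(4 8) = [0, 1, 5, 2, 8, 7, 6, 3, 4]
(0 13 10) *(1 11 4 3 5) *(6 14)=(0 13 10)(1 11 4 3 5)(6 14)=[13, 11, 2, 5, 3, 1, 14, 7, 8, 9, 0, 4, 12, 10, 6]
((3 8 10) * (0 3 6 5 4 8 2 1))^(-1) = ((0 3 2 1)(4 8 10 6 5))^(-1) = (0 1 2 3)(4 5 6 10 8)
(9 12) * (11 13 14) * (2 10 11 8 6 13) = [0, 1, 10, 3, 4, 5, 13, 7, 6, 12, 11, 2, 9, 14, 8] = (2 10 11)(6 13 14 8)(9 12)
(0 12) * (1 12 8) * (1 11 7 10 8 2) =(0 2 1 12)(7 10 8 11) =[2, 12, 1, 3, 4, 5, 6, 10, 11, 9, 8, 7, 0]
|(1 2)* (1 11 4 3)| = 5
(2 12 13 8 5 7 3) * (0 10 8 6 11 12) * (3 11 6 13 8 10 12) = (13)(0 12 8 5 7 11 3 2) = [12, 1, 0, 2, 4, 7, 6, 11, 5, 9, 10, 3, 8, 13]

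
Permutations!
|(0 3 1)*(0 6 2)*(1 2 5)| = 3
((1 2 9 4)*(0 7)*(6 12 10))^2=(1 9)(2 4)(6 10 12)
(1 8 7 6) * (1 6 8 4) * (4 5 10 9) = (1 5 10 9 4)(7 8) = [0, 5, 2, 3, 1, 10, 6, 8, 7, 4, 9]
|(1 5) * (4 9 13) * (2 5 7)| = 12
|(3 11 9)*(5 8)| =6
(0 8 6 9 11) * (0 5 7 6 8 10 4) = [10, 1, 2, 3, 0, 7, 9, 6, 8, 11, 4, 5] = (0 10 4)(5 7 6 9 11)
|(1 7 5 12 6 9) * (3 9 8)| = 8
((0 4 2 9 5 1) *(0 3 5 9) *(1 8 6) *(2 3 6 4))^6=(9)(3 8)(4 5)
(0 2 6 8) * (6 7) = (0 2 7 6 8) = [2, 1, 7, 3, 4, 5, 8, 6, 0]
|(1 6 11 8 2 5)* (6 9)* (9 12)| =8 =|(1 12 9 6 11 8 2 5)|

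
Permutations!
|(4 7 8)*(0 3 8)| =5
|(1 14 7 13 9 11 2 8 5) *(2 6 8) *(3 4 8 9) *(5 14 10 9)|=6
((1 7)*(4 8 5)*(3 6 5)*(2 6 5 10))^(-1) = (1 7)(2 10 6)(3 8 4 5)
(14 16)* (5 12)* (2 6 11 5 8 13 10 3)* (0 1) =(0 1)(2 6 11 5 12 8 13 10 3)(14 16) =[1, 0, 6, 2, 4, 12, 11, 7, 13, 9, 3, 5, 8, 10, 16, 15, 14]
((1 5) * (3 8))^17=(1 5)(3 8)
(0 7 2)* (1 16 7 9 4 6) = (0 9 4 6 1 16 7 2) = [9, 16, 0, 3, 6, 5, 1, 2, 8, 4, 10, 11, 12, 13, 14, 15, 7]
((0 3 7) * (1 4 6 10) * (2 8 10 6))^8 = (0 7 3)(1 8 4 10 2)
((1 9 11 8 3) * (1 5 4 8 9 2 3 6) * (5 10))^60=((1 2 3 10 5 4 8 6)(9 11))^60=(11)(1 5)(2 4)(3 8)(6 10)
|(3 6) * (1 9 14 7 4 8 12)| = |(1 9 14 7 4 8 12)(3 6)| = 14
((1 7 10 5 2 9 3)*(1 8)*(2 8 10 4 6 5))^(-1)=((1 7 4 6 5 8)(2 9 3 10))^(-1)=(1 8 5 6 4 7)(2 10 3 9)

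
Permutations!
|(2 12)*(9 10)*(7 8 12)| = 4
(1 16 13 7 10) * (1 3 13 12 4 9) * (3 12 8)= [0, 16, 2, 13, 9, 5, 6, 10, 3, 1, 12, 11, 4, 7, 14, 15, 8]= (1 16 8 3 13 7 10 12 4 9)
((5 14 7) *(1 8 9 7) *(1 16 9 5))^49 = (16)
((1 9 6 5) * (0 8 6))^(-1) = (0 9 1 5 6 8)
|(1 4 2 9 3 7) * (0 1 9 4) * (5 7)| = |(0 1)(2 4)(3 5 7 9)| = 4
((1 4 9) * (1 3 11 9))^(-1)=((1 4)(3 11 9))^(-1)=(1 4)(3 9 11)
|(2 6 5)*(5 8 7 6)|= 6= |(2 5)(6 8 7)|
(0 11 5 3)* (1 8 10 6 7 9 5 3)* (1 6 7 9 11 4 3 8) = (0 4 3)(5 6 9)(7 11 8 10) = [4, 1, 2, 0, 3, 6, 9, 11, 10, 5, 7, 8]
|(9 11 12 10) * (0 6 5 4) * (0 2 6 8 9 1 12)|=12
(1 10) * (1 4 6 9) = (1 10 4 6 9) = [0, 10, 2, 3, 6, 5, 9, 7, 8, 1, 4]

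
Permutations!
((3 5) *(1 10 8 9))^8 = (10)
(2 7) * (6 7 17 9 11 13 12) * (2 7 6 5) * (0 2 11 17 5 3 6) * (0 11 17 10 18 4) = (0 2 5 17 9 10 18 4)(3 6 11 13 12) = [2, 1, 5, 6, 0, 17, 11, 7, 8, 10, 18, 13, 3, 12, 14, 15, 16, 9, 4]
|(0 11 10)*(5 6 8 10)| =|(0 11 5 6 8 10)| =6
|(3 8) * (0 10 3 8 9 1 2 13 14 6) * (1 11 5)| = 11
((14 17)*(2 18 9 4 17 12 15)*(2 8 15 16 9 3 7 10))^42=((2 18 3 7 10)(4 17 14 12 16 9)(8 15))^42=(2 3 10 18 7)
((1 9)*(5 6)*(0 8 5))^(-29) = (0 6 5 8)(1 9)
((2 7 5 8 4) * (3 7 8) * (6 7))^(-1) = ((2 8 4)(3 6 7 5))^(-1) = (2 4 8)(3 5 7 6)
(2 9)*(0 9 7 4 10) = (0 9 2 7 4 10) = [9, 1, 7, 3, 10, 5, 6, 4, 8, 2, 0]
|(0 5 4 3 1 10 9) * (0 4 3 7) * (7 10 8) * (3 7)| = |(0 5 7)(1 8 3)(4 10 9)| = 3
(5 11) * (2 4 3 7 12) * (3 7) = (2 4 7 12)(5 11) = [0, 1, 4, 3, 7, 11, 6, 12, 8, 9, 10, 5, 2]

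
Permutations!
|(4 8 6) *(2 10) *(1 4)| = 4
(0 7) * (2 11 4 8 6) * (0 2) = (0 7 2 11 4 8 6) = [7, 1, 11, 3, 8, 5, 0, 2, 6, 9, 10, 4]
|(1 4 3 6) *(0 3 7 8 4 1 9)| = 12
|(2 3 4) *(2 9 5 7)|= 6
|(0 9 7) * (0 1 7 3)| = |(0 9 3)(1 7)| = 6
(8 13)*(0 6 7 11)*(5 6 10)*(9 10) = (0 9 10 5 6 7 11)(8 13) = [9, 1, 2, 3, 4, 6, 7, 11, 13, 10, 5, 0, 12, 8]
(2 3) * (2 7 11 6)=[0, 1, 3, 7, 4, 5, 2, 11, 8, 9, 10, 6]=(2 3 7 11 6)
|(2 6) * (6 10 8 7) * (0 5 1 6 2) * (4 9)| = 4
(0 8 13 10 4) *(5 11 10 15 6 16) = (0 8 13 15 6 16 5 11 10 4) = [8, 1, 2, 3, 0, 11, 16, 7, 13, 9, 4, 10, 12, 15, 14, 6, 5]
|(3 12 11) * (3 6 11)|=2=|(3 12)(6 11)|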